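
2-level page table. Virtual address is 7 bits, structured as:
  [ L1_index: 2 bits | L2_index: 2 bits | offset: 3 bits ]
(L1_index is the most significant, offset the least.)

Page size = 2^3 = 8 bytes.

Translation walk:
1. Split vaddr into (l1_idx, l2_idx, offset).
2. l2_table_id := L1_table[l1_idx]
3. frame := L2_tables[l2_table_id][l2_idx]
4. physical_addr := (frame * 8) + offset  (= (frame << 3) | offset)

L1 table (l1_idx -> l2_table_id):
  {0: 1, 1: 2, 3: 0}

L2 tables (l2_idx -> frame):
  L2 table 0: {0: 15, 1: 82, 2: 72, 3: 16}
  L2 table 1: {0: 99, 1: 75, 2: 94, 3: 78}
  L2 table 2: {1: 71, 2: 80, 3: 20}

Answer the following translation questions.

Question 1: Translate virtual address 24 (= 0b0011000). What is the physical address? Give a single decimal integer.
vaddr = 24 = 0b0011000
Split: l1_idx=0, l2_idx=3, offset=0
L1[0] = 1
L2[1][3] = 78
paddr = 78 * 8 + 0 = 624

Answer: 624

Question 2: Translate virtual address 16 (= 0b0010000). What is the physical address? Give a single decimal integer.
Answer: 752

Derivation:
vaddr = 16 = 0b0010000
Split: l1_idx=0, l2_idx=2, offset=0
L1[0] = 1
L2[1][2] = 94
paddr = 94 * 8 + 0 = 752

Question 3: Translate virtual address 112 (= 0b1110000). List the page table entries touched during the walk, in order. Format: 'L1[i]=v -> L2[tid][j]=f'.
vaddr = 112 = 0b1110000
Split: l1_idx=3, l2_idx=2, offset=0

Answer: L1[3]=0 -> L2[0][2]=72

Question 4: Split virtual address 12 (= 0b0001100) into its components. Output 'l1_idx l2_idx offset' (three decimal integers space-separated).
Answer: 0 1 4

Derivation:
vaddr = 12 = 0b0001100
  top 2 bits -> l1_idx = 0
  next 2 bits -> l2_idx = 1
  bottom 3 bits -> offset = 4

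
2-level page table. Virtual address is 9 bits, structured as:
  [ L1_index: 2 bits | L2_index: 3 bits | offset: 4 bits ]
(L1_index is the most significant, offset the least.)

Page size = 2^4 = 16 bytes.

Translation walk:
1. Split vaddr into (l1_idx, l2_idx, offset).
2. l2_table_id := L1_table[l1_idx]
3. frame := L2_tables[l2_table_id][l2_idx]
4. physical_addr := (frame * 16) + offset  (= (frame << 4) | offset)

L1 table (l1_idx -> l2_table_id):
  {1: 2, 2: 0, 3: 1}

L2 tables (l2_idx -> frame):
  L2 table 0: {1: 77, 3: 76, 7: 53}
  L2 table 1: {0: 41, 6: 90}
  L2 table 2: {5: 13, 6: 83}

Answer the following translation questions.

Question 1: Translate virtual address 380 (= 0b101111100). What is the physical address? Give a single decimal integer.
Answer: 860

Derivation:
vaddr = 380 = 0b101111100
Split: l1_idx=2, l2_idx=7, offset=12
L1[2] = 0
L2[0][7] = 53
paddr = 53 * 16 + 12 = 860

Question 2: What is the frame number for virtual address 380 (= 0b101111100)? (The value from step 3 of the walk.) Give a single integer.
Answer: 53

Derivation:
vaddr = 380: l1_idx=2, l2_idx=7
L1[2] = 0; L2[0][7] = 53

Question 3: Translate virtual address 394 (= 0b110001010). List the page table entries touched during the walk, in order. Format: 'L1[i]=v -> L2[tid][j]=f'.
vaddr = 394 = 0b110001010
Split: l1_idx=3, l2_idx=0, offset=10

Answer: L1[3]=1 -> L2[1][0]=41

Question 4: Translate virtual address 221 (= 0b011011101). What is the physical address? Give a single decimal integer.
Answer: 221

Derivation:
vaddr = 221 = 0b011011101
Split: l1_idx=1, l2_idx=5, offset=13
L1[1] = 2
L2[2][5] = 13
paddr = 13 * 16 + 13 = 221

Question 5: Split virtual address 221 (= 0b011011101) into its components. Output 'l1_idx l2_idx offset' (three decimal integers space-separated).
Answer: 1 5 13

Derivation:
vaddr = 221 = 0b011011101
  top 2 bits -> l1_idx = 1
  next 3 bits -> l2_idx = 5
  bottom 4 bits -> offset = 13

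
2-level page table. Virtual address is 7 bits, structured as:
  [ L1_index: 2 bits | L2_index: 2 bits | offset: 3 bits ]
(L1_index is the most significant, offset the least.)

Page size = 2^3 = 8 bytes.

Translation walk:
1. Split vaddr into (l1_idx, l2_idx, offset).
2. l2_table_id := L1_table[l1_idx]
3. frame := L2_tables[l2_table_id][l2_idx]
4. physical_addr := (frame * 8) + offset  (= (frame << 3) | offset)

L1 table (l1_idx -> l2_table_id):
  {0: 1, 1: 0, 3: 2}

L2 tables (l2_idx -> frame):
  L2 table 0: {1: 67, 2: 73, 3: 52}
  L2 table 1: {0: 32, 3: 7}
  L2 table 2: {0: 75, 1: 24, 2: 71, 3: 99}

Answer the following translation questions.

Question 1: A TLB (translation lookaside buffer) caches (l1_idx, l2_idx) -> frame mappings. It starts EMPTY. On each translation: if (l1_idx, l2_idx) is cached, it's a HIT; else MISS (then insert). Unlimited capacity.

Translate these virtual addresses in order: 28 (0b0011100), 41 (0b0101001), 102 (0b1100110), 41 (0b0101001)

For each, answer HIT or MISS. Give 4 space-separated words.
Answer: MISS MISS MISS HIT

Derivation:
vaddr=28: (0,3) not in TLB -> MISS, insert
vaddr=41: (1,1) not in TLB -> MISS, insert
vaddr=102: (3,0) not in TLB -> MISS, insert
vaddr=41: (1,1) in TLB -> HIT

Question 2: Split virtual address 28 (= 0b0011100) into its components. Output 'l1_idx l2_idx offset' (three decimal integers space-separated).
vaddr = 28 = 0b0011100
  top 2 bits -> l1_idx = 0
  next 2 bits -> l2_idx = 3
  bottom 3 bits -> offset = 4

Answer: 0 3 4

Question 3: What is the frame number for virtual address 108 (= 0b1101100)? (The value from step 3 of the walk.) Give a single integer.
Answer: 24

Derivation:
vaddr = 108: l1_idx=3, l2_idx=1
L1[3] = 2; L2[2][1] = 24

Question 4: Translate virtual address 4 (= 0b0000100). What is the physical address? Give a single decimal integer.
Answer: 260

Derivation:
vaddr = 4 = 0b0000100
Split: l1_idx=0, l2_idx=0, offset=4
L1[0] = 1
L2[1][0] = 32
paddr = 32 * 8 + 4 = 260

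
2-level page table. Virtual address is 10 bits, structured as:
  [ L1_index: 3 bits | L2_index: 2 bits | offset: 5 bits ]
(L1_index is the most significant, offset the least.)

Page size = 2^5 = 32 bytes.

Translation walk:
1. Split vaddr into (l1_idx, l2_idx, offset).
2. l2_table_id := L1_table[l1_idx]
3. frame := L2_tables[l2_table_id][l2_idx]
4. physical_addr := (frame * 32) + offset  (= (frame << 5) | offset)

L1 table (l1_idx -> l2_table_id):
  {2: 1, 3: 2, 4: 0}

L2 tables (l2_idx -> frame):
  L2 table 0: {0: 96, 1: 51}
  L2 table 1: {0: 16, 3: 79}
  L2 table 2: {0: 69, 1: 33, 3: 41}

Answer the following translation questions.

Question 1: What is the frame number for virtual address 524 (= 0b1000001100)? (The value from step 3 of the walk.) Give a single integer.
Answer: 96

Derivation:
vaddr = 524: l1_idx=4, l2_idx=0
L1[4] = 0; L2[0][0] = 96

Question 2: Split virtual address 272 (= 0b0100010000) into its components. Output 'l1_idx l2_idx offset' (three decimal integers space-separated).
Answer: 2 0 16

Derivation:
vaddr = 272 = 0b0100010000
  top 3 bits -> l1_idx = 2
  next 2 bits -> l2_idx = 0
  bottom 5 bits -> offset = 16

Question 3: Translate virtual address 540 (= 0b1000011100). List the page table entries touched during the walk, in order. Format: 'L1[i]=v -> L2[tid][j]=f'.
Answer: L1[4]=0 -> L2[0][0]=96

Derivation:
vaddr = 540 = 0b1000011100
Split: l1_idx=4, l2_idx=0, offset=28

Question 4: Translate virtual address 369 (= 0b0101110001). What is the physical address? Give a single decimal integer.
vaddr = 369 = 0b0101110001
Split: l1_idx=2, l2_idx=3, offset=17
L1[2] = 1
L2[1][3] = 79
paddr = 79 * 32 + 17 = 2545

Answer: 2545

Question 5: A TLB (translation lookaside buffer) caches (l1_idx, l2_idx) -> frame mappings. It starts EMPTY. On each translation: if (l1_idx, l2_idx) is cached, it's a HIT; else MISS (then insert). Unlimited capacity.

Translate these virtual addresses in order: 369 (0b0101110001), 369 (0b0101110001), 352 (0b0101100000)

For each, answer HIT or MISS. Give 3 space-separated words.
vaddr=369: (2,3) not in TLB -> MISS, insert
vaddr=369: (2,3) in TLB -> HIT
vaddr=352: (2,3) in TLB -> HIT

Answer: MISS HIT HIT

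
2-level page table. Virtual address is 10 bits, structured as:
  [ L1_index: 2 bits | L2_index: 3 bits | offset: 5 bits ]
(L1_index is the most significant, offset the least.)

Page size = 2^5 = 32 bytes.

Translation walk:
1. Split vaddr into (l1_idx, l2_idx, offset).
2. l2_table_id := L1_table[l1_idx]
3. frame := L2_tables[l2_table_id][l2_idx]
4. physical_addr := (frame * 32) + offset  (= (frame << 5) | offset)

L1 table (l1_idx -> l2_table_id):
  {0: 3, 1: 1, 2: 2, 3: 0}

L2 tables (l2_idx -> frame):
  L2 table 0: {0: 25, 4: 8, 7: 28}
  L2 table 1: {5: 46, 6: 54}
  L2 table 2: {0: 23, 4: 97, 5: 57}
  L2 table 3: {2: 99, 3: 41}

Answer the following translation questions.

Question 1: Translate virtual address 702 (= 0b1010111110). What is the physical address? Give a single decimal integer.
Answer: 1854

Derivation:
vaddr = 702 = 0b1010111110
Split: l1_idx=2, l2_idx=5, offset=30
L1[2] = 2
L2[2][5] = 57
paddr = 57 * 32 + 30 = 1854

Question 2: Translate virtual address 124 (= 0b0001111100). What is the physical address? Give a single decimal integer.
Answer: 1340

Derivation:
vaddr = 124 = 0b0001111100
Split: l1_idx=0, l2_idx=3, offset=28
L1[0] = 3
L2[3][3] = 41
paddr = 41 * 32 + 28 = 1340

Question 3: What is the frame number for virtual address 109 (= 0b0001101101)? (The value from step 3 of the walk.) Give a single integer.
vaddr = 109: l1_idx=0, l2_idx=3
L1[0] = 3; L2[3][3] = 41

Answer: 41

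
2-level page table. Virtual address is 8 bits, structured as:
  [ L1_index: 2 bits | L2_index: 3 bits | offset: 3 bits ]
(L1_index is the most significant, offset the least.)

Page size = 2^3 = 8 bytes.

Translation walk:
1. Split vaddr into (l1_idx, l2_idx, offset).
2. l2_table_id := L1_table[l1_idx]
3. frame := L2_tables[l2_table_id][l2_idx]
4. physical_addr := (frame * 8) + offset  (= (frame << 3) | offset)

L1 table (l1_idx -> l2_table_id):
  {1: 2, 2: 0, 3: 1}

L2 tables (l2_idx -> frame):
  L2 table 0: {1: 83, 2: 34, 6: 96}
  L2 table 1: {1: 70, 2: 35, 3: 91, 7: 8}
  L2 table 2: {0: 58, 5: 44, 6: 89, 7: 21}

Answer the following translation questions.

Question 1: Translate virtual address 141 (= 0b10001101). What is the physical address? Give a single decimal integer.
vaddr = 141 = 0b10001101
Split: l1_idx=2, l2_idx=1, offset=5
L1[2] = 0
L2[0][1] = 83
paddr = 83 * 8 + 5 = 669

Answer: 669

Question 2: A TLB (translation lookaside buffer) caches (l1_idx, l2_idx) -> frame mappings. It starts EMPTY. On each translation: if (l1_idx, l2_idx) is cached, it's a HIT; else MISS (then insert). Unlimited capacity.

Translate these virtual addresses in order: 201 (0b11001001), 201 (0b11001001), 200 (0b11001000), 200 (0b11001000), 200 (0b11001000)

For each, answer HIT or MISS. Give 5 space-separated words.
vaddr=201: (3,1) not in TLB -> MISS, insert
vaddr=201: (3,1) in TLB -> HIT
vaddr=200: (3,1) in TLB -> HIT
vaddr=200: (3,1) in TLB -> HIT
vaddr=200: (3,1) in TLB -> HIT

Answer: MISS HIT HIT HIT HIT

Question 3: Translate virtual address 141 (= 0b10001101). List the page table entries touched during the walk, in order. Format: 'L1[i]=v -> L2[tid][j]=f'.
Answer: L1[2]=0 -> L2[0][1]=83

Derivation:
vaddr = 141 = 0b10001101
Split: l1_idx=2, l2_idx=1, offset=5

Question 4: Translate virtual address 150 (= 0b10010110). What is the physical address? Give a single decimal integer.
Answer: 278

Derivation:
vaddr = 150 = 0b10010110
Split: l1_idx=2, l2_idx=2, offset=6
L1[2] = 0
L2[0][2] = 34
paddr = 34 * 8 + 6 = 278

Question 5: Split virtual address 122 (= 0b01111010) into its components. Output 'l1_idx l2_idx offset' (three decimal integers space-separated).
vaddr = 122 = 0b01111010
  top 2 bits -> l1_idx = 1
  next 3 bits -> l2_idx = 7
  bottom 3 bits -> offset = 2

Answer: 1 7 2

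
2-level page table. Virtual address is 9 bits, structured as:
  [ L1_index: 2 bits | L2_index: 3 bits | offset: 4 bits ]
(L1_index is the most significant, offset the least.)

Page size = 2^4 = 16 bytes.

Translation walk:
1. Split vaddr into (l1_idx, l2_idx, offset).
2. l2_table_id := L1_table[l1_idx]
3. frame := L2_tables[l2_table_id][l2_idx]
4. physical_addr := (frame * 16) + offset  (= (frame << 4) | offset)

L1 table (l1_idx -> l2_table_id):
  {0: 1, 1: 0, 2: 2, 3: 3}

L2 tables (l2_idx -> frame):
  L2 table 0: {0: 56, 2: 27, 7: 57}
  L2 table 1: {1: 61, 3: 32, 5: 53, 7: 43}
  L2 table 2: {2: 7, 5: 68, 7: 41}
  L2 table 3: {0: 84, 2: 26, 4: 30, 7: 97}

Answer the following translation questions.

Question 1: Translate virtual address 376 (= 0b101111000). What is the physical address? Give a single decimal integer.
vaddr = 376 = 0b101111000
Split: l1_idx=2, l2_idx=7, offset=8
L1[2] = 2
L2[2][7] = 41
paddr = 41 * 16 + 8 = 664

Answer: 664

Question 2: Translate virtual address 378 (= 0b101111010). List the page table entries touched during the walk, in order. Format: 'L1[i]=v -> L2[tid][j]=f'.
vaddr = 378 = 0b101111010
Split: l1_idx=2, l2_idx=7, offset=10

Answer: L1[2]=2 -> L2[2][7]=41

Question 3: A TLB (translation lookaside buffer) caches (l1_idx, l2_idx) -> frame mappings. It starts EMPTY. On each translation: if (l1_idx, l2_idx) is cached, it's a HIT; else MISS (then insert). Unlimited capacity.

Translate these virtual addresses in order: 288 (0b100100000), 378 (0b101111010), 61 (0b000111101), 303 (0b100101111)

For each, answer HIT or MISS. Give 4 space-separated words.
vaddr=288: (2,2) not in TLB -> MISS, insert
vaddr=378: (2,7) not in TLB -> MISS, insert
vaddr=61: (0,3) not in TLB -> MISS, insert
vaddr=303: (2,2) in TLB -> HIT

Answer: MISS MISS MISS HIT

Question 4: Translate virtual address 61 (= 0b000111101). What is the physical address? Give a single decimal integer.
Answer: 525

Derivation:
vaddr = 61 = 0b000111101
Split: l1_idx=0, l2_idx=3, offset=13
L1[0] = 1
L2[1][3] = 32
paddr = 32 * 16 + 13 = 525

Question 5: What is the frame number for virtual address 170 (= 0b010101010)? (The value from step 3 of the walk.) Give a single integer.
vaddr = 170: l1_idx=1, l2_idx=2
L1[1] = 0; L2[0][2] = 27

Answer: 27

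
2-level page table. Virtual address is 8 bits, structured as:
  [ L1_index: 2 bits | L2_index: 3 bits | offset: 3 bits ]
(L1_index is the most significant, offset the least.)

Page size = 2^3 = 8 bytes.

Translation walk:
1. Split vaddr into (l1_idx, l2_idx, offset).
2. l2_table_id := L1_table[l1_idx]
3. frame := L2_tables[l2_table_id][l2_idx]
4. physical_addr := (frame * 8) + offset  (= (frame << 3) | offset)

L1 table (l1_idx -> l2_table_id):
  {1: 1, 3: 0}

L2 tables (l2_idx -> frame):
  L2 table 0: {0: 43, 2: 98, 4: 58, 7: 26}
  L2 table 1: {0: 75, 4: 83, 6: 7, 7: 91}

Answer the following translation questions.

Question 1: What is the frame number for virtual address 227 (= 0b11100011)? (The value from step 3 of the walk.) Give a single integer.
Answer: 58

Derivation:
vaddr = 227: l1_idx=3, l2_idx=4
L1[3] = 0; L2[0][4] = 58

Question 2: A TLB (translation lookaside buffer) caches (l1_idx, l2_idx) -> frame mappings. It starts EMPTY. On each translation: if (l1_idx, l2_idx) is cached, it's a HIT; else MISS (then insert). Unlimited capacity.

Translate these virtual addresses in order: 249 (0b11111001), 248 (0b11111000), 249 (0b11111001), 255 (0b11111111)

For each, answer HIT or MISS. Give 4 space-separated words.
Answer: MISS HIT HIT HIT

Derivation:
vaddr=249: (3,7) not in TLB -> MISS, insert
vaddr=248: (3,7) in TLB -> HIT
vaddr=249: (3,7) in TLB -> HIT
vaddr=255: (3,7) in TLB -> HIT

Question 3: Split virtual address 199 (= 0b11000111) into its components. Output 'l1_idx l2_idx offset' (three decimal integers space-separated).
vaddr = 199 = 0b11000111
  top 2 bits -> l1_idx = 3
  next 3 bits -> l2_idx = 0
  bottom 3 bits -> offset = 7

Answer: 3 0 7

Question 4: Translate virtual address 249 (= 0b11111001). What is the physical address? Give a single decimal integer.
vaddr = 249 = 0b11111001
Split: l1_idx=3, l2_idx=7, offset=1
L1[3] = 0
L2[0][7] = 26
paddr = 26 * 8 + 1 = 209

Answer: 209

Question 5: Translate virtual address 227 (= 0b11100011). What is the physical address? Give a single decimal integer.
Answer: 467

Derivation:
vaddr = 227 = 0b11100011
Split: l1_idx=3, l2_idx=4, offset=3
L1[3] = 0
L2[0][4] = 58
paddr = 58 * 8 + 3 = 467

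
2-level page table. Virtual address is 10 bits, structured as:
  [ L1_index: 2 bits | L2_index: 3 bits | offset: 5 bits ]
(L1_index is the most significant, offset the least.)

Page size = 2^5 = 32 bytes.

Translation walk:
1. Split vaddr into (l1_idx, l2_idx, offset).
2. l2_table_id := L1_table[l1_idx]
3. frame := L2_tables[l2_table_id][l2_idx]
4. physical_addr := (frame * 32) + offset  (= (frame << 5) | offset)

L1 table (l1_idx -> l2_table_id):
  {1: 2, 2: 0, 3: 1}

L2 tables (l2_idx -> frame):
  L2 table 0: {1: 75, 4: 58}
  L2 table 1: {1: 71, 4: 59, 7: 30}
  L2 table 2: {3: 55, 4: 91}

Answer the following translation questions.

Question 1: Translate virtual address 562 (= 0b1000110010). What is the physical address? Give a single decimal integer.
Answer: 2418

Derivation:
vaddr = 562 = 0b1000110010
Split: l1_idx=2, l2_idx=1, offset=18
L1[2] = 0
L2[0][1] = 75
paddr = 75 * 32 + 18 = 2418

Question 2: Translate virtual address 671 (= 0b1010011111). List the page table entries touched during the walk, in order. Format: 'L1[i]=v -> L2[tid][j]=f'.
vaddr = 671 = 0b1010011111
Split: l1_idx=2, l2_idx=4, offset=31

Answer: L1[2]=0 -> L2[0][4]=58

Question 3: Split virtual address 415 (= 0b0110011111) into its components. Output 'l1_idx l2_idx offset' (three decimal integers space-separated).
Answer: 1 4 31

Derivation:
vaddr = 415 = 0b0110011111
  top 2 bits -> l1_idx = 1
  next 3 bits -> l2_idx = 4
  bottom 5 bits -> offset = 31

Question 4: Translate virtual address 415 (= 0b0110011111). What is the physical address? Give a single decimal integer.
vaddr = 415 = 0b0110011111
Split: l1_idx=1, l2_idx=4, offset=31
L1[1] = 2
L2[2][4] = 91
paddr = 91 * 32 + 31 = 2943

Answer: 2943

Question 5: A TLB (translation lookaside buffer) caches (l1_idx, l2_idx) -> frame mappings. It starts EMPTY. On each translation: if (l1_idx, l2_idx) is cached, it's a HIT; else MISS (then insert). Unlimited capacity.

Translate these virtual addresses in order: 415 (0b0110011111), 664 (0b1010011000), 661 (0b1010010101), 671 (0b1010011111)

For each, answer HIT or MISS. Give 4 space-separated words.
vaddr=415: (1,4) not in TLB -> MISS, insert
vaddr=664: (2,4) not in TLB -> MISS, insert
vaddr=661: (2,4) in TLB -> HIT
vaddr=671: (2,4) in TLB -> HIT

Answer: MISS MISS HIT HIT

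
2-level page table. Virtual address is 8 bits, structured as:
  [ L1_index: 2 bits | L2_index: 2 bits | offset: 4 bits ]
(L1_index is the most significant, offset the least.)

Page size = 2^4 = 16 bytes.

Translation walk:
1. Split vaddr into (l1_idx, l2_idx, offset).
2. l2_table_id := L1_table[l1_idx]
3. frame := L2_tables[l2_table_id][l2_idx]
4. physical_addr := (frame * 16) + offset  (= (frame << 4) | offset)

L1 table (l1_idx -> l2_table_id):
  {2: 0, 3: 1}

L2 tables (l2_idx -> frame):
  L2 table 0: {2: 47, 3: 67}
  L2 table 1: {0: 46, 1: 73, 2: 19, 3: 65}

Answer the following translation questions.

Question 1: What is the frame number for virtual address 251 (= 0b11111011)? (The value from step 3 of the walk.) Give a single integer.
Answer: 65

Derivation:
vaddr = 251: l1_idx=3, l2_idx=3
L1[3] = 1; L2[1][3] = 65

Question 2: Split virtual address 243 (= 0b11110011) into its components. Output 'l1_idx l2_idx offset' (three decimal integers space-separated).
Answer: 3 3 3

Derivation:
vaddr = 243 = 0b11110011
  top 2 bits -> l1_idx = 3
  next 2 bits -> l2_idx = 3
  bottom 4 bits -> offset = 3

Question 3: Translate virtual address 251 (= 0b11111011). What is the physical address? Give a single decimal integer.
Answer: 1051

Derivation:
vaddr = 251 = 0b11111011
Split: l1_idx=3, l2_idx=3, offset=11
L1[3] = 1
L2[1][3] = 65
paddr = 65 * 16 + 11 = 1051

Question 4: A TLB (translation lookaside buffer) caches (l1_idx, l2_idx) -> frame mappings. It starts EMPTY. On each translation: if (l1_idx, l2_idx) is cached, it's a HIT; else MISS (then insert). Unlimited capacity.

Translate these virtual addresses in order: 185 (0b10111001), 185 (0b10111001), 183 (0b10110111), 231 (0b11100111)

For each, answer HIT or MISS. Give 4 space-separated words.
vaddr=185: (2,3) not in TLB -> MISS, insert
vaddr=185: (2,3) in TLB -> HIT
vaddr=183: (2,3) in TLB -> HIT
vaddr=231: (3,2) not in TLB -> MISS, insert

Answer: MISS HIT HIT MISS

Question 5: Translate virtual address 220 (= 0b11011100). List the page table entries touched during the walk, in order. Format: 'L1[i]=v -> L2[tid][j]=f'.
Answer: L1[3]=1 -> L2[1][1]=73

Derivation:
vaddr = 220 = 0b11011100
Split: l1_idx=3, l2_idx=1, offset=12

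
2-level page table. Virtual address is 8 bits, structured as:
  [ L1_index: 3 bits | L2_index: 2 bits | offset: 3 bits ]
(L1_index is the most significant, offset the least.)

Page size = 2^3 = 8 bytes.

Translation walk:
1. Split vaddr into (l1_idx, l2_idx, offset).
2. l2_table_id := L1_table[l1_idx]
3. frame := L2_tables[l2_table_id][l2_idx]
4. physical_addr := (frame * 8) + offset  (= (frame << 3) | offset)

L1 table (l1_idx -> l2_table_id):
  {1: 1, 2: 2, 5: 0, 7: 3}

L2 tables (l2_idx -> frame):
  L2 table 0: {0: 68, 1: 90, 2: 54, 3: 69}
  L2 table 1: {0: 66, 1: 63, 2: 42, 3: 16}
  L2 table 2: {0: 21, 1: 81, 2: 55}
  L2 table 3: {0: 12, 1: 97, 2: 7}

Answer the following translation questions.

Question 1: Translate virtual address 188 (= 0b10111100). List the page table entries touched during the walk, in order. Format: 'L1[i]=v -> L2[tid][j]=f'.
vaddr = 188 = 0b10111100
Split: l1_idx=5, l2_idx=3, offset=4

Answer: L1[5]=0 -> L2[0][3]=69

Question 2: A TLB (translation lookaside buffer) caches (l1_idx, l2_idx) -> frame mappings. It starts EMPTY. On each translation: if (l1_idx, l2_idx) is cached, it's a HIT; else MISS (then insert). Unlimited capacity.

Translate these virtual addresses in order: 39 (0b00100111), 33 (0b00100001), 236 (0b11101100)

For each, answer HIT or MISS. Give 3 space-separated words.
Answer: MISS HIT MISS

Derivation:
vaddr=39: (1,0) not in TLB -> MISS, insert
vaddr=33: (1,0) in TLB -> HIT
vaddr=236: (7,1) not in TLB -> MISS, insert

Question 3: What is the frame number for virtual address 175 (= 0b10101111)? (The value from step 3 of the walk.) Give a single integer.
Answer: 90

Derivation:
vaddr = 175: l1_idx=5, l2_idx=1
L1[5] = 0; L2[0][1] = 90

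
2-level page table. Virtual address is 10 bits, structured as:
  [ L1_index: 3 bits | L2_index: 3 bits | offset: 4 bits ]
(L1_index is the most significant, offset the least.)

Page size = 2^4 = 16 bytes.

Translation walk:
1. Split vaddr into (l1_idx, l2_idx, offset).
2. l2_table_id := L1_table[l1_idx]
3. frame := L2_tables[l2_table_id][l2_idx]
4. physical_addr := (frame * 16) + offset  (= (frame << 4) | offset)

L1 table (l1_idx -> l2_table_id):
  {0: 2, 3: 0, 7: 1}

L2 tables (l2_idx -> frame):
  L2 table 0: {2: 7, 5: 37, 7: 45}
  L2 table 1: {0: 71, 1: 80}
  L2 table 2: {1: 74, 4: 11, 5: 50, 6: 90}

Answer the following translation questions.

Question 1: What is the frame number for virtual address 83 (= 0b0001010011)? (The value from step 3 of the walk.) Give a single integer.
vaddr = 83: l1_idx=0, l2_idx=5
L1[0] = 2; L2[2][5] = 50

Answer: 50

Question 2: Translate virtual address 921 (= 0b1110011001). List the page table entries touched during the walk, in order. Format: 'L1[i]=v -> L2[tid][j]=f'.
Answer: L1[7]=1 -> L2[1][1]=80

Derivation:
vaddr = 921 = 0b1110011001
Split: l1_idx=7, l2_idx=1, offset=9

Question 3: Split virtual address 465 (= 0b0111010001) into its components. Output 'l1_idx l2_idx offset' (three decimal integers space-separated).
Answer: 3 5 1

Derivation:
vaddr = 465 = 0b0111010001
  top 3 bits -> l1_idx = 3
  next 3 bits -> l2_idx = 5
  bottom 4 bits -> offset = 1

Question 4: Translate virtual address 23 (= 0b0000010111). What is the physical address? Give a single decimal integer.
Answer: 1191

Derivation:
vaddr = 23 = 0b0000010111
Split: l1_idx=0, l2_idx=1, offset=7
L1[0] = 2
L2[2][1] = 74
paddr = 74 * 16 + 7 = 1191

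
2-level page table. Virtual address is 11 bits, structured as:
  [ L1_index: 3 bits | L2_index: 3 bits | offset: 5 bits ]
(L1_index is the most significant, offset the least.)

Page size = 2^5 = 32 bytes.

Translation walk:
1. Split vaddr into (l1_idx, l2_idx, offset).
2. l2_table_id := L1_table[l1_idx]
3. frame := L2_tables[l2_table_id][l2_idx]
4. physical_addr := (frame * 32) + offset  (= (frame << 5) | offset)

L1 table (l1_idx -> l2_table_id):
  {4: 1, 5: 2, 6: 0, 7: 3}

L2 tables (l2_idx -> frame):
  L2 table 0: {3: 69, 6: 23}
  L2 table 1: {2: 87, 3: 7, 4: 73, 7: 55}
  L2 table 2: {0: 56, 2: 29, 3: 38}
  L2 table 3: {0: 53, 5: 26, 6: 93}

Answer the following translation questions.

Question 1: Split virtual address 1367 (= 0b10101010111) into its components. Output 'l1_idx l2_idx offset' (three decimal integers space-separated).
vaddr = 1367 = 0b10101010111
  top 3 bits -> l1_idx = 5
  next 3 bits -> l2_idx = 2
  bottom 5 bits -> offset = 23

Answer: 5 2 23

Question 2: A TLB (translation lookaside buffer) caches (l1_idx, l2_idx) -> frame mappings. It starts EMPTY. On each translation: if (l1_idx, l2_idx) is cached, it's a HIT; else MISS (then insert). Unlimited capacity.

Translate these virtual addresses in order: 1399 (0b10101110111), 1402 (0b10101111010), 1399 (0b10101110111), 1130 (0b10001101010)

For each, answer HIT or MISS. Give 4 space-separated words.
Answer: MISS HIT HIT MISS

Derivation:
vaddr=1399: (5,3) not in TLB -> MISS, insert
vaddr=1402: (5,3) in TLB -> HIT
vaddr=1399: (5,3) in TLB -> HIT
vaddr=1130: (4,3) not in TLB -> MISS, insert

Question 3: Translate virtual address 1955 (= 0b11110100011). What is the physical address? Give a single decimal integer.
vaddr = 1955 = 0b11110100011
Split: l1_idx=7, l2_idx=5, offset=3
L1[7] = 3
L2[3][5] = 26
paddr = 26 * 32 + 3 = 835

Answer: 835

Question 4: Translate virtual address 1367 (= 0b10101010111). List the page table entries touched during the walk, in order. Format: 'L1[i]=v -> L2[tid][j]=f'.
Answer: L1[5]=2 -> L2[2][2]=29

Derivation:
vaddr = 1367 = 0b10101010111
Split: l1_idx=5, l2_idx=2, offset=23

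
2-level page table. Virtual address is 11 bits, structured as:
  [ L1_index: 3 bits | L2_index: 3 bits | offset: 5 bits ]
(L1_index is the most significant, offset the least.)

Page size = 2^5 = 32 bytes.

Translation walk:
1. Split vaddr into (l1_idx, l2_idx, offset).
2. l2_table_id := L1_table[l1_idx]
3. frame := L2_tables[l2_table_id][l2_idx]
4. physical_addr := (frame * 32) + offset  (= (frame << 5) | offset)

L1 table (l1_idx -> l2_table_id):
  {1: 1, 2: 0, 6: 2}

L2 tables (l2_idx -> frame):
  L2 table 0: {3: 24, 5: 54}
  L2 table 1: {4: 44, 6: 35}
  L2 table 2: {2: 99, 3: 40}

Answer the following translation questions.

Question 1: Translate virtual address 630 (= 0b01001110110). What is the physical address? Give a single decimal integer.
vaddr = 630 = 0b01001110110
Split: l1_idx=2, l2_idx=3, offset=22
L1[2] = 0
L2[0][3] = 24
paddr = 24 * 32 + 22 = 790

Answer: 790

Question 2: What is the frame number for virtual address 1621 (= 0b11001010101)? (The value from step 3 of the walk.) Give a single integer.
Answer: 99

Derivation:
vaddr = 1621: l1_idx=6, l2_idx=2
L1[6] = 2; L2[2][2] = 99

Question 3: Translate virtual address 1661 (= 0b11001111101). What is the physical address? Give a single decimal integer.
Answer: 1309

Derivation:
vaddr = 1661 = 0b11001111101
Split: l1_idx=6, l2_idx=3, offset=29
L1[6] = 2
L2[2][3] = 40
paddr = 40 * 32 + 29 = 1309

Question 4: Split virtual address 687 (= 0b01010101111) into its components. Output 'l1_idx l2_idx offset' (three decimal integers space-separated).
vaddr = 687 = 0b01010101111
  top 3 bits -> l1_idx = 2
  next 3 bits -> l2_idx = 5
  bottom 5 bits -> offset = 15

Answer: 2 5 15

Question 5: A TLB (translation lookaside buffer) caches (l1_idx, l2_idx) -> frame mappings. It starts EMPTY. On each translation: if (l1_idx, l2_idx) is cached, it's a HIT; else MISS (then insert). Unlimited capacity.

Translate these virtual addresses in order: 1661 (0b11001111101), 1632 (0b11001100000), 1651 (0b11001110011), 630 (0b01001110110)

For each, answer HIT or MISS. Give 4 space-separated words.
vaddr=1661: (6,3) not in TLB -> MISS, insert
vaddr=1632: (6,3) in TLB -> HIT
vaddr=1651: (6,3) in TLB -> HIT
vaddr=630: (2,3) not in TLB -> MISS, insert

Answer: MISS HIT HIT MISS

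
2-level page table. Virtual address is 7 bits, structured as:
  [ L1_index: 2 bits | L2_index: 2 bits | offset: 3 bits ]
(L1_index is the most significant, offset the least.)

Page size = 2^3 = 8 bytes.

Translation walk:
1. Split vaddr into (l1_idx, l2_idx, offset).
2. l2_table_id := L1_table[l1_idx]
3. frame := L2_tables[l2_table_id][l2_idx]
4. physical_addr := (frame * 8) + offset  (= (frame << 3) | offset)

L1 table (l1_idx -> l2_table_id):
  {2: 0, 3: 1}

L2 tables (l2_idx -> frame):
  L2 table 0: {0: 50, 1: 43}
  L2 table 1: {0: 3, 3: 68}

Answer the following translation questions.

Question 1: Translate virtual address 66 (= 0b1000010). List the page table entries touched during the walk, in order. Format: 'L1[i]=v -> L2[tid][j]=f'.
vaddr = 66 = 0b1000010
Split: l1_idx=2, l2_idx=0, offset=2

Answer: L1[2]=0 -> L2[0][0]=50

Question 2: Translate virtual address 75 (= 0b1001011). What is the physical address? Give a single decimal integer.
vaddr = 75 = 0b1001011
Split: l1_idx=2, l2_idx=1, offset=3
L1[2] = 0
L2[0][1] = 43
paddr = 43 * 8 + 3 = 347

Answer: 347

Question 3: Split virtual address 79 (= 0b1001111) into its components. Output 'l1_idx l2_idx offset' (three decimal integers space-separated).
vaddr = 79 = 0b1001111
  top 2 bits -> l1_idx = 2
  next 2 bits -> l2_idx = 1
  bottom 3 bits -> offset = 7

Answer: 2 1 7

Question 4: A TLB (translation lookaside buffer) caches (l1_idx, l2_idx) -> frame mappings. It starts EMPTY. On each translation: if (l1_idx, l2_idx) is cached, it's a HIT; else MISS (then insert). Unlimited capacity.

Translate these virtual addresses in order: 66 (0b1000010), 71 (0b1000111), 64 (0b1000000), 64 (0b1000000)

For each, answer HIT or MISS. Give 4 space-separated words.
Answer: MISS HIT HIT HIT

Derivation:
vaddr=66: (2,0) not in TLB -> MISS, insert
vaddr=71: (2,0) in TLB -> HIT
vaddr=64: (2,0) in TLB -> HIT
vaddr=64: (2,0) in TLB -> HIT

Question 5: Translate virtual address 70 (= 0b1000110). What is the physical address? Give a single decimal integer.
vaddr = 70 = 0b1000110
Split: l1_idx=2, l2_idx=0, offset=6
L1[2] = 0
L2[0][0] = 50
paddr = 50 * 8 + 6 = 406

Answer: 406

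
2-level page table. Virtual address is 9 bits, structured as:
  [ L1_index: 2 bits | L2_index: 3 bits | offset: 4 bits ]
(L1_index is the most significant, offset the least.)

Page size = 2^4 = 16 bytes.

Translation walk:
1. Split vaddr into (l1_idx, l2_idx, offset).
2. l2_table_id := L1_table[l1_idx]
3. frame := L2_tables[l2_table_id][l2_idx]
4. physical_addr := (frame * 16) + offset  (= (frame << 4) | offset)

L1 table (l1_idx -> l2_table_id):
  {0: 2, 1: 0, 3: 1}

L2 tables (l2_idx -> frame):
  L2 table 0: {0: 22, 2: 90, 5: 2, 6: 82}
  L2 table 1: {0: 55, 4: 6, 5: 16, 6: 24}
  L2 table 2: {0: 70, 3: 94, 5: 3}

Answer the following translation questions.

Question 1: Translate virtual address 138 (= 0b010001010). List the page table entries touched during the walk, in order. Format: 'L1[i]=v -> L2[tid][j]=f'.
vaddr = 138 = 0b010001010
Split: l1_idx=1, l2_idx=0, offset=10

Answer: L1[1]=0 -> L2[0][0]=22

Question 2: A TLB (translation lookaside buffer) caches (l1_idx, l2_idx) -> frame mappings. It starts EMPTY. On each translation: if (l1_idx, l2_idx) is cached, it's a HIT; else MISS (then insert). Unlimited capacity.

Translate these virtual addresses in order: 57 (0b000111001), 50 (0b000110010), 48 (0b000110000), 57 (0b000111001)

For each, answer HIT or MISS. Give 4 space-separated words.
Answer: MISS HIT HIT HIT

Derivation:
vaddr=57: (0,3) not in TLB -> MISS, insert
vaddr=50: (0,3) in TLB -> HIT
vaddr=48: (0,3) in TLB -> HIT
vaddr=57: (0,3) in TLB -> HIT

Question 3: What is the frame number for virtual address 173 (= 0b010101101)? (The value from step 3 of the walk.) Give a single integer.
vaddr = 173: l1_idx=1, l2_idx=2
L1[1] = 0; L2[0][2] = 90

Answer: 90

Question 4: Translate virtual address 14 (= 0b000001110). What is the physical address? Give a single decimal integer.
Answer: 1134

Derivation:
vaddr = 14 = 0b000001110
Split: l1_idx=0, l2_idx=0, offset=14
L1[0] = 2
L2[2][0] = 70
paddr = 70 * 16 + 14 = 1134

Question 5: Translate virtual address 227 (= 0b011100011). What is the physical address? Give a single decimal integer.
vaddr = 227 = 0b011100011
Split: l1_idx=1, l2_idx=6, offset=3
L1[1] = 0
L2[0][6] = 82
paddr = 82 * 16 + 3 = 1315

Answer: 1315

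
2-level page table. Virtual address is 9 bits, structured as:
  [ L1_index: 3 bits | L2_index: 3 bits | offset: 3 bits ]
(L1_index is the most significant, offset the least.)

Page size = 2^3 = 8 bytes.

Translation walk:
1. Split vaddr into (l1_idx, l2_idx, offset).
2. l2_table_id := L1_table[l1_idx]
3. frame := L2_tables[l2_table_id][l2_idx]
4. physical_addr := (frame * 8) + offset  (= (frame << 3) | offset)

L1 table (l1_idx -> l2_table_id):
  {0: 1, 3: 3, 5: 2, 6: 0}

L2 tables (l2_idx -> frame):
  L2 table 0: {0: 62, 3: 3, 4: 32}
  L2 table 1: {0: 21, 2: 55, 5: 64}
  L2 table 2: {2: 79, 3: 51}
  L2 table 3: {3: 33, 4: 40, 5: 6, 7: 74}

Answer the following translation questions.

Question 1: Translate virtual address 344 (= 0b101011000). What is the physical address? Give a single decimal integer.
vaddr = 344 = 0b101011000
Split: l1_idx=5, l2_idx=3, offset=0
L1[5] = 2
L2[2][3] = 51
paddr = 51 * 8 + 0 = 408

Answer: 408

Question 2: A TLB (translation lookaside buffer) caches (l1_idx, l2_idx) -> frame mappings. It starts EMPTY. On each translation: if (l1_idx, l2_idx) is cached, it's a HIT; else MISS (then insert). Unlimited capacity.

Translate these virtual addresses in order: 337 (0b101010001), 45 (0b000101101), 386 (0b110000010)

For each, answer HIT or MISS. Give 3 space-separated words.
Answer: MISS MISS MISS

Derivation:
vaddr=337: (5,2) not in TLB -> MISS, insert
vaddr=45: (0,5) not in TLB -> MISS, insert
vaddr=386: (6,0) not in TLB -> MISS, insert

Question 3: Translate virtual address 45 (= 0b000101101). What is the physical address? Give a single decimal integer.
vaddr = 45 = 0b000101101
Split: l1_idx=0, l2_idx=5, offset=5
L1[0] = 1
L2[1][5] = 64
paddr = 64 * 8 + 5 = 517

Answer: 517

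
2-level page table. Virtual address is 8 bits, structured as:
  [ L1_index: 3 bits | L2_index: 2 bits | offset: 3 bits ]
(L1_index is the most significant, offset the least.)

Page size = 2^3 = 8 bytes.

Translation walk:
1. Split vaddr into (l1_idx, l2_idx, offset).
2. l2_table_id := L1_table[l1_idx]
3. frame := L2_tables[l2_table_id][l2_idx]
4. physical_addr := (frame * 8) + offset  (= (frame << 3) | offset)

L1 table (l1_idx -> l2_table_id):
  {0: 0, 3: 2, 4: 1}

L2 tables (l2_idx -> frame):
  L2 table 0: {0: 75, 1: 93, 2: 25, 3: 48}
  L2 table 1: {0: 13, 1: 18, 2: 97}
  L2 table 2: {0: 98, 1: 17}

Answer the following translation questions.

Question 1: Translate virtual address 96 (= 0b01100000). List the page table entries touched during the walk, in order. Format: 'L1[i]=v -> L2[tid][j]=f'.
Answer: L1[3]=2 -> L2[2][0]=98

Derivation:
vaddr = 96 = 0b01100000
Split: l1_idx=3, l2_idx=0, offset=0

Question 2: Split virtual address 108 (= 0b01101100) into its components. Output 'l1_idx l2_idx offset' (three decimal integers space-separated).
Answer: 3 1 4

Derivation:
vaddr = 108 = 0b01101100
  top 3 bits -> l1_idx = 3
  next 2 bits -> l2_idx = 1
  bottom 3 bits -> offset = 4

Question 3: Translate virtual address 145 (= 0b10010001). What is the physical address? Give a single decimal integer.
Answer: 777

Derivation:
vaddr = 145 = 0b10010001
Split: l1_idx=4, l2_idx=2, offset=1
L1[4] = 1
L2[1][2] = 97
paddr = 97 * 8 + 1 = 777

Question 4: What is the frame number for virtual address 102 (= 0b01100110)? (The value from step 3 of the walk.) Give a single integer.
Answer: 98

Derivation:
vaddr = 102: l1_idx=3, l2_idx=0
L1[3] = 2; L2[2][0] = 98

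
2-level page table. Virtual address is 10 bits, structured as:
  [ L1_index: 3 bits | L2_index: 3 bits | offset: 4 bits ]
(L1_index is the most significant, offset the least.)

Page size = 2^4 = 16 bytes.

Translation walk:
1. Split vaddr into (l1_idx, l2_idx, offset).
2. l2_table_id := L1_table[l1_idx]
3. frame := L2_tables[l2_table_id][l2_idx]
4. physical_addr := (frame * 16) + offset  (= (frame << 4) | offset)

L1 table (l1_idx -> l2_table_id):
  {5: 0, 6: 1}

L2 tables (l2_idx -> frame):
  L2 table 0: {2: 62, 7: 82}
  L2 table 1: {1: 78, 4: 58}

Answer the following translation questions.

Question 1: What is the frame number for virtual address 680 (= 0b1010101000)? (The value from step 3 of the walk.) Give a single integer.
vaddr = 680: l1_idx=5, l2_idx=2
L1[5] = 0; L2[0][2] = 62

Answer: 62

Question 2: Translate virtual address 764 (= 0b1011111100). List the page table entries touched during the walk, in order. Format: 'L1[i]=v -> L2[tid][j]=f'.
Answer: L1[5]=0 -> L2[0][7]=82

Derivation:
vaddr = 764 = 0b1011111100
Split: l1_idx=5, l2_idx=7, offset=12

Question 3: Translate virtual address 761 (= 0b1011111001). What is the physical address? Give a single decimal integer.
Answer: 1321

Derivation:
vaddr = 761 = 0b1011111001
Split: l1_idx=5, l2_idx=7, offset=9
L1[5] = 0
L2[0][7] = 82
paddr = 82 * 16 + 9 = 1321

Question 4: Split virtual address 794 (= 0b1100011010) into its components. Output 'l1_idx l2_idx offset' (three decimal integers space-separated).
Answer: 6 1 10

Derivation:
vaddr = 794 = 0b1100011010
  top 3 bits -> l1_idx = 6
  next 3 bits -> l2_idx = 1
  bottom 4 bits -> offset = 10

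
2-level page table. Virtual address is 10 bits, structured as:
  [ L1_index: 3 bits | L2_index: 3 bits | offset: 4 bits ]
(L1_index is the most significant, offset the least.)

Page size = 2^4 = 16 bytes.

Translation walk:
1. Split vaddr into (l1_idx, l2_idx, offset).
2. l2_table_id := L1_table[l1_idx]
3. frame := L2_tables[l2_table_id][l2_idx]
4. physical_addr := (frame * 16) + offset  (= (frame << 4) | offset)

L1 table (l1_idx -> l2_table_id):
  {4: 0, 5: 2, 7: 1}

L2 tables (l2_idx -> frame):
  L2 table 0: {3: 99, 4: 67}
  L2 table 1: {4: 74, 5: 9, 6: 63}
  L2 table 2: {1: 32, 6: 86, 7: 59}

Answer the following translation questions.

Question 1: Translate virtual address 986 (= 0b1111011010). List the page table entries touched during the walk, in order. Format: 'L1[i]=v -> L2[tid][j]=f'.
Answer: L1[7]=1 -> L2[1][5]=9

Derivation:
vaddr = 986 = 0b1111011010
Split: l1_idx=7, l2_idx=5, offset=10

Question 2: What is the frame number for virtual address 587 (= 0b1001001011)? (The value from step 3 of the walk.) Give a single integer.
Answer: 67

Derivation:
vaddr = 587: l1_idx=4, l2_idx=4
L1[4] = 0; L2[0][4] = 67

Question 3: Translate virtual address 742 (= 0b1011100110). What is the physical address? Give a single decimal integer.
vaddr = 742 = 0b1011100110
Split: l1_idx=5, l2_idx=6, offset=6
L1[5] = 2
L2[2][6] = 86
paddr = 86 * 16 + 6 = 1382

Answer: 1382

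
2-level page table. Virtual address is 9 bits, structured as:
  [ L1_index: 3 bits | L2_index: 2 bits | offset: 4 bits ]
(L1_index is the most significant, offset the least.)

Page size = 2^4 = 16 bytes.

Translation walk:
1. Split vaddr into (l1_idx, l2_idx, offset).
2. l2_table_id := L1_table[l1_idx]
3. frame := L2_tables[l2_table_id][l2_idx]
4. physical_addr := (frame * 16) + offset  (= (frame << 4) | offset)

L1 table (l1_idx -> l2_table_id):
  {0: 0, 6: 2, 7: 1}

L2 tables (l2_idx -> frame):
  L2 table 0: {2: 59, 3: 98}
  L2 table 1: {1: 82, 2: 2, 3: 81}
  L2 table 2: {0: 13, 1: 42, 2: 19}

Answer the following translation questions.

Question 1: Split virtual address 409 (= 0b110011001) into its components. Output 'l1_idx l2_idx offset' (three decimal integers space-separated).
vaddr = 409 = 0b110011001
  top 3 bits -> l1_idx = 6
  next 2 bits -> l2_idx = 1
  bottom 4 bits -> offset = 9

Answer: 6 1 9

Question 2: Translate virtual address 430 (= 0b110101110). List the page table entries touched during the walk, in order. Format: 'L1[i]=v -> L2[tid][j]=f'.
Answer: L1[6]=2 -> L2[2][2]=19

Derivation:
vaddr = 430 = 0b110101110
Split: l1_idx=6, l2_idx=2, offset=14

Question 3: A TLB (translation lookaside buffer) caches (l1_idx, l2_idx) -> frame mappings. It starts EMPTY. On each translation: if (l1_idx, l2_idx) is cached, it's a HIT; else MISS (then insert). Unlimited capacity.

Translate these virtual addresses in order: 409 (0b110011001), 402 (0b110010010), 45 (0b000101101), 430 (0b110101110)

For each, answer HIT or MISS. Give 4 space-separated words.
Answer: MISS HIT MISS MISS

Derivation:
vaddr=409: (6,1) not in TLB -> MISS, insert
vaddr=402: (6,1) in TLB -> HIT
vaddr=45: (0,2) not in TLB -> MISS, insert
vaddr=430: (6,2) not in TLB -> MISS, insert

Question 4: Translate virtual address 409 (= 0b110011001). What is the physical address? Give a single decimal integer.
Answer: 681

Derivation:
vaddr = 409 = 0b110011001
Split: l1_idx=6, l2_idx=1, offset=9
L1[6] = 2
L2[2][1] = 42
paddr = 42 * 16 + 9 = 681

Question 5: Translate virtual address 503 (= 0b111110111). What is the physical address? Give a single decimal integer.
vaddr = 503 = 0b111110111
Split: l1_idx=7, l2_idx=3, offset=7
L1[7] = 1
L2[1][3] = 81
paddr = 81 * 16 + 7 = 1303

Answer: 1303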